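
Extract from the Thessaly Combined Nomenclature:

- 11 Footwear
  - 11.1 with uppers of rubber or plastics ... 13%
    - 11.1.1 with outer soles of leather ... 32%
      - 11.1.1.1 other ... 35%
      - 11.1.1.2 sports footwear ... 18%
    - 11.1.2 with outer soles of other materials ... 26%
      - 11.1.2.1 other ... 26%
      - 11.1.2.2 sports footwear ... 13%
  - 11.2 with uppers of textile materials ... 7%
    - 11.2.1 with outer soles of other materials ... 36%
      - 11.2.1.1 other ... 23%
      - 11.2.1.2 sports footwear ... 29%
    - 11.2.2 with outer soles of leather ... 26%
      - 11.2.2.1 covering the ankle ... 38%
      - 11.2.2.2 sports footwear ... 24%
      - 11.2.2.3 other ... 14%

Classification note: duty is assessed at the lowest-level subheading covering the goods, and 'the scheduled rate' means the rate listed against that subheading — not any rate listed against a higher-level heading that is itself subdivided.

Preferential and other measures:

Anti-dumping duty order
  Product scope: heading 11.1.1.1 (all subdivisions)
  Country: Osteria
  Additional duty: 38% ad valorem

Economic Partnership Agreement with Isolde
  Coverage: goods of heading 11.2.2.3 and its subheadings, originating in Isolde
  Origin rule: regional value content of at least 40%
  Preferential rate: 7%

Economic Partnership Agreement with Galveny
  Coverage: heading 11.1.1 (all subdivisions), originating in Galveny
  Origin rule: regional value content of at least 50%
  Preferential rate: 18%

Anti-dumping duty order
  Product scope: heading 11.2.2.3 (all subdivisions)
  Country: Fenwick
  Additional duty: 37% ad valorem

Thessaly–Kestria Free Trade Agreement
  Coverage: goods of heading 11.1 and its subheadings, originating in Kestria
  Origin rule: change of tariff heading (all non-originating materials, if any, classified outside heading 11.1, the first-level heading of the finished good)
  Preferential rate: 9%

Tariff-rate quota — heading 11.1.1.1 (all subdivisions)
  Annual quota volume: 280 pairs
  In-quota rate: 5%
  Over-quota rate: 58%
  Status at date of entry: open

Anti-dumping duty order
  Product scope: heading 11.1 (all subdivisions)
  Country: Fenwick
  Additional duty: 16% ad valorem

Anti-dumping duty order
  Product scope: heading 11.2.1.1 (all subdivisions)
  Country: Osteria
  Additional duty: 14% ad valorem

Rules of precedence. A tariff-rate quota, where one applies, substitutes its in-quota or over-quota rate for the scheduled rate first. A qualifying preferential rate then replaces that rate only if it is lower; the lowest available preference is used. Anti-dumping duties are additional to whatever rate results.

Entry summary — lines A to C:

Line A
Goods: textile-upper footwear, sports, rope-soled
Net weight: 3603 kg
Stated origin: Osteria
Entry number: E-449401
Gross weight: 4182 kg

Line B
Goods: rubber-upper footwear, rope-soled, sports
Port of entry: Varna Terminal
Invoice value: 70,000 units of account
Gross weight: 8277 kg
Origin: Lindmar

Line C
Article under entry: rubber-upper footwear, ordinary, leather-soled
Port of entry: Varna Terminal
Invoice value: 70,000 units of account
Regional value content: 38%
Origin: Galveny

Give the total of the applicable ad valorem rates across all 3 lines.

47%

Line A: textile-upper → 11.2; rope-soled → 11.2.1; sports → 11.2.1.2. Scheduled 29%. No special measure applies. → 29%.
Line B: rubber-upper → 11.1; rope-soled → 11.1.2; sports → 11.1.2.2. Scheduled 13%. No special measure applies. → 13%.
Line C: rubber-upper → 11.1; leather-soled → 11.1.1; ordinary → 11.1.1.1. Scheduled 35%. quota on 11.1.1.1 open → in-quota 5%; Galveny agreement on 11.1.1: RVC < 50%. → 5%.
Sum: 29% + 13% + 5% = 47%.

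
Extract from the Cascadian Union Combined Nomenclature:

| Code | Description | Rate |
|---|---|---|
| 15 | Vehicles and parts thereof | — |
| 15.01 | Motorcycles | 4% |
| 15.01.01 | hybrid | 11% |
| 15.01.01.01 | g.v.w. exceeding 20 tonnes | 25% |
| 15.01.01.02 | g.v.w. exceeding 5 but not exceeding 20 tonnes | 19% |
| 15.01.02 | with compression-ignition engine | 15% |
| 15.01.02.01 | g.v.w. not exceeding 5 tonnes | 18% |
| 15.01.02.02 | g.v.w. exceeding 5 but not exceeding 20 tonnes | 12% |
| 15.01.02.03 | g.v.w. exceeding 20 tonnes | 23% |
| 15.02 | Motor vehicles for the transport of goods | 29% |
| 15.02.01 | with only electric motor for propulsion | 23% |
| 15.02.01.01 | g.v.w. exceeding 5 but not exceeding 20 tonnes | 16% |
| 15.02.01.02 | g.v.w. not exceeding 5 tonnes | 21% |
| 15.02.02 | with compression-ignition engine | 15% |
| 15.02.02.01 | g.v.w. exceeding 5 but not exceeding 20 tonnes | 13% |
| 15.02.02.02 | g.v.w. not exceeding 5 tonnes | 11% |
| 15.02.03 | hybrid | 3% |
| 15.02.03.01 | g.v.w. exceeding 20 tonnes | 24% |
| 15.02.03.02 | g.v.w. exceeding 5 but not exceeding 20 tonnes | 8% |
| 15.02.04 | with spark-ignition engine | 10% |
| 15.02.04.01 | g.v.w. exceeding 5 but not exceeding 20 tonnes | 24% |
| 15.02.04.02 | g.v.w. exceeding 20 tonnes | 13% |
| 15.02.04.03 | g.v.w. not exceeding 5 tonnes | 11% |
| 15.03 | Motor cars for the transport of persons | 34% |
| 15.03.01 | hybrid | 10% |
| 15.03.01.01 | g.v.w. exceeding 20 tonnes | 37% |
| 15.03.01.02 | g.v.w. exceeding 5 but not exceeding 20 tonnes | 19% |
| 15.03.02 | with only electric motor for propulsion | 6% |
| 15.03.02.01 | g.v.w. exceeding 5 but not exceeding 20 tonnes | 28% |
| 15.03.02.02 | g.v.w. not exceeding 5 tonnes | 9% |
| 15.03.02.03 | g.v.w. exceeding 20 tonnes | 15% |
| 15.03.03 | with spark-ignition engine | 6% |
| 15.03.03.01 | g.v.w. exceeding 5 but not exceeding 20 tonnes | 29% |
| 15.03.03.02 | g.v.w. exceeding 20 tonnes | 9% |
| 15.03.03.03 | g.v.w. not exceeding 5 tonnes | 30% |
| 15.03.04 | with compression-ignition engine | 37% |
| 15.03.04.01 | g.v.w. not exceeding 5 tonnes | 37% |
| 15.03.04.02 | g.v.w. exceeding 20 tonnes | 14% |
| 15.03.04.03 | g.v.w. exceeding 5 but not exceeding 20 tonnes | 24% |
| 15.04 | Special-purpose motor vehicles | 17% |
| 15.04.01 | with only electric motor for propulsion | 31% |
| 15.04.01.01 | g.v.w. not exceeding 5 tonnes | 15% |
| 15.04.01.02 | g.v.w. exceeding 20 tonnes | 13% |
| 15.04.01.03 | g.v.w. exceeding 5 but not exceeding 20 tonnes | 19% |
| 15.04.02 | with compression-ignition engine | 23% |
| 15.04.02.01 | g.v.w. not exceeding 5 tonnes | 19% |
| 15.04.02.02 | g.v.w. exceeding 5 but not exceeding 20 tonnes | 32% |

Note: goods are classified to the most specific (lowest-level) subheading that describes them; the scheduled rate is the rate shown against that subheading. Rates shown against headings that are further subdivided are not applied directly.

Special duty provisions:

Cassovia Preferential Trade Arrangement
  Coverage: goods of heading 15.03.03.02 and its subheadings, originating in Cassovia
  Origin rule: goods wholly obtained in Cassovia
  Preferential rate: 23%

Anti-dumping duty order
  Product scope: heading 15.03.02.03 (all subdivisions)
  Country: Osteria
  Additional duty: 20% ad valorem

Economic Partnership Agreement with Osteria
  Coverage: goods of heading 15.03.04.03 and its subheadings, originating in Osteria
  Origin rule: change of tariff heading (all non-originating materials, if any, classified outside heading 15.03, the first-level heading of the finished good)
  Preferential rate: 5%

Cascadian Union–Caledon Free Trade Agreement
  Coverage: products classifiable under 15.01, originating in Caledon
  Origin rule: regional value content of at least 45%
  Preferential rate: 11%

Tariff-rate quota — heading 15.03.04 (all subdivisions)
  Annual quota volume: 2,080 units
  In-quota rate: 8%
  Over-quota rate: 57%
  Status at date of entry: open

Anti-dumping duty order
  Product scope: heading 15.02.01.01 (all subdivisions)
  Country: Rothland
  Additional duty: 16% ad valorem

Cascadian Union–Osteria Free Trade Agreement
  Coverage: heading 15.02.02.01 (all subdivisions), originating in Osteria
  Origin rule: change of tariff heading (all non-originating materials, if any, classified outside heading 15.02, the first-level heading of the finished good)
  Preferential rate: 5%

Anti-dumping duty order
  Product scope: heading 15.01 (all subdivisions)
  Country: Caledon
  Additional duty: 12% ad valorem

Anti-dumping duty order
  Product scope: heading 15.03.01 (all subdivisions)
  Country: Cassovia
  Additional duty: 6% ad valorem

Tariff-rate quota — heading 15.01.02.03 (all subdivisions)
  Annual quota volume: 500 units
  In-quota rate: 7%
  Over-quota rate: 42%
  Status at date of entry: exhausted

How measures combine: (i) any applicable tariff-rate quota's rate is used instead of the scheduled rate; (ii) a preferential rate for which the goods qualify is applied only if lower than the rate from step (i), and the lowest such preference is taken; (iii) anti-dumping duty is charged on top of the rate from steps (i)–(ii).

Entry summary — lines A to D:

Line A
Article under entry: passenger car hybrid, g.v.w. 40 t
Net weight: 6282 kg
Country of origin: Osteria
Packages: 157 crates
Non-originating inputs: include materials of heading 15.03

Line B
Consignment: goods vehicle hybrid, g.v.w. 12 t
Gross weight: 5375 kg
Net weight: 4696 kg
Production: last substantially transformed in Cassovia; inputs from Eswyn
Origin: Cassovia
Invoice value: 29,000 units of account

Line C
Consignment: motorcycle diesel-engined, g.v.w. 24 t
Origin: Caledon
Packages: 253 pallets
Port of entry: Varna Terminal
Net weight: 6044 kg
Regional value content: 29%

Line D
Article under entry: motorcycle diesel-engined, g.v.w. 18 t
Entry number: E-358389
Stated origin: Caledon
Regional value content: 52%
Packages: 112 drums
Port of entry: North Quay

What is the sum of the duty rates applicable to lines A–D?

Line A: passenger car → 15.03; hybrid → 15.03.01; g.v.w. 40 t → 15.03.01.01. Scheduled 37%. Osteria agreement on 15.03.04.03: 15.03.01.01 not covered; Osteria agreement on 15.02.02.01: 15.03.01.01 not covered. → 37%.
Line B: goods vehicle → 15.02; hybrid → 15.02.03; g.v.w. 12 t → 15.02.03.02. Scheduled 8%. Cassovia agreement on 15.03.03.02: 15.02.03.02 not covered. → 8%.
Line C: motorcycle → 15.01; diesel-engined → 15.01.02; g.v.w. 24 t → 15.01.02.03. Scheduled 23%. quota on 15.01.02.03 exhausted → over-quota 42%; Caledon agreement on 15.01: RVC < 45%; anti-dumping (Caledon, 15.01): +12%; total 42% + 12% = 54%. → 54%.
Line D: motorcycle → 15.01; diesel-engined → 15.01.02; g.v.w. 18 t → 15.01.02.02. Scheduled 12%. Caledon agreement on 15.01: RVC ≥ 45% → 11% available; preferential 11%; anti-dumping (Caledon, 15.01): +12%; total 11% + 12% = 23%. → 23%.
Sum: 37% + 8% + 54% + 23% = 122%.

122%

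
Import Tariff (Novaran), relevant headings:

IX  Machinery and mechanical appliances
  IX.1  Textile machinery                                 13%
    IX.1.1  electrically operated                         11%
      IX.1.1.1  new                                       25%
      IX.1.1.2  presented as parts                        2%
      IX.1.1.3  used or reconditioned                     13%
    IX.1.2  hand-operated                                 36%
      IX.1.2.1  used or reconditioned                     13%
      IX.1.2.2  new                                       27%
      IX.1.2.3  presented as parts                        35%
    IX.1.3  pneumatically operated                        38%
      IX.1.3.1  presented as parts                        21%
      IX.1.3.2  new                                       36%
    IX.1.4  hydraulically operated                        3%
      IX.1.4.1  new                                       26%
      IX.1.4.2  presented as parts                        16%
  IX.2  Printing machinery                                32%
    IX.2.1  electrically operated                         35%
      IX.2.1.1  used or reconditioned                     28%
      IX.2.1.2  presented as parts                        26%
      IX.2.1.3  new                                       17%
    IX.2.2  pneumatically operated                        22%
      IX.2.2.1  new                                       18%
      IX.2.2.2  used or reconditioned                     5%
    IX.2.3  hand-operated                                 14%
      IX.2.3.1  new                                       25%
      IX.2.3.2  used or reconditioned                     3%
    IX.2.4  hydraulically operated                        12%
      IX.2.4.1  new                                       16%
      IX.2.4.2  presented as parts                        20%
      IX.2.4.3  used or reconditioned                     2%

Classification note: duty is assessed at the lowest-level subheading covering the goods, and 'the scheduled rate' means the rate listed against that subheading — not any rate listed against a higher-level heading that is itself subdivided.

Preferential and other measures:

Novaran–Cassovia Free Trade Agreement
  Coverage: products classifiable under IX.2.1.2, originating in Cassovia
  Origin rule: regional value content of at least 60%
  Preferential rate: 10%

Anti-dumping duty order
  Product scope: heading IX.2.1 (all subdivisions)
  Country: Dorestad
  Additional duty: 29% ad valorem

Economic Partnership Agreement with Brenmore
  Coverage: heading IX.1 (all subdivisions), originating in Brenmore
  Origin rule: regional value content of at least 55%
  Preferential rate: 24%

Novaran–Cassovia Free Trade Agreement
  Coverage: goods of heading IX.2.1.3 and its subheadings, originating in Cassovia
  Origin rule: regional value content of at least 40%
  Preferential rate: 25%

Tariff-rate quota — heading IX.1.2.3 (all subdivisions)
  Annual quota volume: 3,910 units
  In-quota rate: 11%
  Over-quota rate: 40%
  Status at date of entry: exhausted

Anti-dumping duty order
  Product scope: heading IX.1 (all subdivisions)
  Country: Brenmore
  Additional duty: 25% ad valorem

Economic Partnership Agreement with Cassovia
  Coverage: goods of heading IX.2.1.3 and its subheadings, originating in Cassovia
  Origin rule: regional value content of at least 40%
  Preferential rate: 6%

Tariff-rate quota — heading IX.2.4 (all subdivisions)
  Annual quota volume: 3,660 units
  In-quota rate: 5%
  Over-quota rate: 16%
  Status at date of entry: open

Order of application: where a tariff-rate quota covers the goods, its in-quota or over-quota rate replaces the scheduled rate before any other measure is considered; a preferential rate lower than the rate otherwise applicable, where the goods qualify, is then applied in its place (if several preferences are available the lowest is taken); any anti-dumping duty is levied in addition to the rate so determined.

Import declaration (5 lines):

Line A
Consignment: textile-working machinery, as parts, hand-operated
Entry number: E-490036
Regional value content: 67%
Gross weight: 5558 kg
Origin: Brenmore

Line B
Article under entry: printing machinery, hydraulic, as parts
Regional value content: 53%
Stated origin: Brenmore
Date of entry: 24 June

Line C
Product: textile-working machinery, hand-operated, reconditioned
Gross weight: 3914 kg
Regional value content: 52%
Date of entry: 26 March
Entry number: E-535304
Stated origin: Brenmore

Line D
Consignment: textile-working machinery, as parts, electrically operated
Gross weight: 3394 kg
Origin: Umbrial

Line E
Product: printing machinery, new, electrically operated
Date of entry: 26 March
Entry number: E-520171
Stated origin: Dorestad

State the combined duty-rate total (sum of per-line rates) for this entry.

140%

Line A: textile-working → IX.1; hand-operated → IX.1.2; as parts → IX.1.2.3. Scheduled 35%. quota on IX.1.2.3 exhausted → over-quota 40%; Brenmore agreement on IX.1: RVC ≥ 55% → 24% available; preferential 24%; anti-dumping (Brenmore, IX.1): +25%; total 24% + 25% = 49%. → 49%.
Line B: printing → IX.2; hydraulic → IX.2.4; as parts → IX.2.4.2. Scheduled 20%. quota on IX.2.4 open → in-quota 5%; Brenmore agreement on IX.1: IX.2.4.2 not covered. → 5%.
Line C: textile-working → IX.1; hand-operated → IX.1.2; reconditioned → IX.1.2.1. Scheduled 13%. Brenmore agreement on IX.1: RVC < 55%; anti-dumping (Brenmore, IX.1): +25%; total 13% + 25% = 38%. → 38%.
Line D: textile-working → IX.1; electrically operated → IX.1.1; as parts → IX.1.1.2. Scheduled 2%. No special measure applies. → 2%.
Line E: printing → IX.2; electrically operated → IX.2.1; new → IX.2.1.3. Scheduled 17%. anti-dumping (Dorestad, IX.2.1): +29%; total 17% + 29% = 46%. → 46%.
Sum: 49% + 5% + 38% + 2% + 46% = 140%.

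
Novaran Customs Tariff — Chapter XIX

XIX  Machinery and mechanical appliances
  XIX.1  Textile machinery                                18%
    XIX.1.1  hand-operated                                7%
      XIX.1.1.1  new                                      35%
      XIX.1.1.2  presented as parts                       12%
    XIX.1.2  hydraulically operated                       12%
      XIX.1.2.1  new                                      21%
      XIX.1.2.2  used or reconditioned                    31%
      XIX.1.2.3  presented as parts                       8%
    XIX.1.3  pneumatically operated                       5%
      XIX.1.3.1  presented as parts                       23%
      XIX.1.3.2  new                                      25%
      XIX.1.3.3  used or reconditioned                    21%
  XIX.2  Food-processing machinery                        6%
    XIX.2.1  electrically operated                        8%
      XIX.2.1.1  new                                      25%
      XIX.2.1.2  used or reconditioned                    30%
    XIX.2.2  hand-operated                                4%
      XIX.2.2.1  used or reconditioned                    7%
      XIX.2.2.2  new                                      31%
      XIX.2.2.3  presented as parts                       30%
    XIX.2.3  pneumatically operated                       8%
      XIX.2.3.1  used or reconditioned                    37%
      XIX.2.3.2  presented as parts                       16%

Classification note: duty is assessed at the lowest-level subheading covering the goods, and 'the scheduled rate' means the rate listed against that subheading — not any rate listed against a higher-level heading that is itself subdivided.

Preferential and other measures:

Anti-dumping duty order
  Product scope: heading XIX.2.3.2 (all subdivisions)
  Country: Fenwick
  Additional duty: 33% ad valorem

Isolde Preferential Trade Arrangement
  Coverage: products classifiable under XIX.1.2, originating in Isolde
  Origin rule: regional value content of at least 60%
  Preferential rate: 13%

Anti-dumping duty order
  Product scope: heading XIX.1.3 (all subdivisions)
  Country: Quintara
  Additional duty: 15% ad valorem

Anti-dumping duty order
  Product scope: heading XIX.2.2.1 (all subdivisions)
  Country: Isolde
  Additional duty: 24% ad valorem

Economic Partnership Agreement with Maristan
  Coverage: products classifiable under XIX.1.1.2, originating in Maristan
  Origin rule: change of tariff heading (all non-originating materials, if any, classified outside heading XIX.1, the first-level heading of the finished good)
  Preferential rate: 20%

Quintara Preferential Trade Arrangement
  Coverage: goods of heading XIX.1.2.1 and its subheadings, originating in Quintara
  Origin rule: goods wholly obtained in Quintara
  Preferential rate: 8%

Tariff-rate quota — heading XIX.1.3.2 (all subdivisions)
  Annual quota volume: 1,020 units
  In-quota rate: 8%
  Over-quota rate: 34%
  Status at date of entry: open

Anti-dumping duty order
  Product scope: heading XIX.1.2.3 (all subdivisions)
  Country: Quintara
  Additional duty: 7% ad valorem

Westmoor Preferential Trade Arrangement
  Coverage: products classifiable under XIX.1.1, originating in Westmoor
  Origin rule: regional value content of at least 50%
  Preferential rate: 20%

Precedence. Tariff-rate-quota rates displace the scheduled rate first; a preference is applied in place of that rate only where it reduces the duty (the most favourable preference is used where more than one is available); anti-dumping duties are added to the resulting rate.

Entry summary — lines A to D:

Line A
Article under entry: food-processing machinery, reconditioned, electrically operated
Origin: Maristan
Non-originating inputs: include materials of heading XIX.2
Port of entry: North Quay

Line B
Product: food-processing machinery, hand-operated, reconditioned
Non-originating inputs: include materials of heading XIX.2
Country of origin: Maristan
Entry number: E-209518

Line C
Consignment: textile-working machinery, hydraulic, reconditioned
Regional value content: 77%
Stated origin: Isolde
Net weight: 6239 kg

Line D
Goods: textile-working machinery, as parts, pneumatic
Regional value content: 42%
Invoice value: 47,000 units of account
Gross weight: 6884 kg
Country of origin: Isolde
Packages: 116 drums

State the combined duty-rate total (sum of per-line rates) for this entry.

Line A: food-processing → XIX.2; electrically operated → XIX.2.1; reconditioned → XIX.2.1.2. Scheduled 30%. Maristan agreement on XIX.1.1.2: XIX.2.1.2 not covered. → 30%.
Line B: food-processing → XIX.2; hand-operated → XIX.2.2; reconditioned → XIX.2.2.1. Scheduled 7%. Maristan agreement on XIX.1.1.2: XIX.2.2.1 not covered. → 7%.
Line C: textile-working → XIX.1; hydraulic → XIX.1.2; reconditioned → XIX.1.2.2. Scheduled 31%. Isolde agreement on XIX.1.2: RVC ≥ 60% → 13% available; preferential 13%. → 13%.
Line D: textile-working → XIX.1; pneumatic → XIX.1.3; as parts → XIX.1.3.1. Scheduled 23%. Isolde agreement on XIX.1.2: XIX.1.3.1 not covered. → 23%.
Sum: 30% + 7% + 13% + 23% = 73%.

73%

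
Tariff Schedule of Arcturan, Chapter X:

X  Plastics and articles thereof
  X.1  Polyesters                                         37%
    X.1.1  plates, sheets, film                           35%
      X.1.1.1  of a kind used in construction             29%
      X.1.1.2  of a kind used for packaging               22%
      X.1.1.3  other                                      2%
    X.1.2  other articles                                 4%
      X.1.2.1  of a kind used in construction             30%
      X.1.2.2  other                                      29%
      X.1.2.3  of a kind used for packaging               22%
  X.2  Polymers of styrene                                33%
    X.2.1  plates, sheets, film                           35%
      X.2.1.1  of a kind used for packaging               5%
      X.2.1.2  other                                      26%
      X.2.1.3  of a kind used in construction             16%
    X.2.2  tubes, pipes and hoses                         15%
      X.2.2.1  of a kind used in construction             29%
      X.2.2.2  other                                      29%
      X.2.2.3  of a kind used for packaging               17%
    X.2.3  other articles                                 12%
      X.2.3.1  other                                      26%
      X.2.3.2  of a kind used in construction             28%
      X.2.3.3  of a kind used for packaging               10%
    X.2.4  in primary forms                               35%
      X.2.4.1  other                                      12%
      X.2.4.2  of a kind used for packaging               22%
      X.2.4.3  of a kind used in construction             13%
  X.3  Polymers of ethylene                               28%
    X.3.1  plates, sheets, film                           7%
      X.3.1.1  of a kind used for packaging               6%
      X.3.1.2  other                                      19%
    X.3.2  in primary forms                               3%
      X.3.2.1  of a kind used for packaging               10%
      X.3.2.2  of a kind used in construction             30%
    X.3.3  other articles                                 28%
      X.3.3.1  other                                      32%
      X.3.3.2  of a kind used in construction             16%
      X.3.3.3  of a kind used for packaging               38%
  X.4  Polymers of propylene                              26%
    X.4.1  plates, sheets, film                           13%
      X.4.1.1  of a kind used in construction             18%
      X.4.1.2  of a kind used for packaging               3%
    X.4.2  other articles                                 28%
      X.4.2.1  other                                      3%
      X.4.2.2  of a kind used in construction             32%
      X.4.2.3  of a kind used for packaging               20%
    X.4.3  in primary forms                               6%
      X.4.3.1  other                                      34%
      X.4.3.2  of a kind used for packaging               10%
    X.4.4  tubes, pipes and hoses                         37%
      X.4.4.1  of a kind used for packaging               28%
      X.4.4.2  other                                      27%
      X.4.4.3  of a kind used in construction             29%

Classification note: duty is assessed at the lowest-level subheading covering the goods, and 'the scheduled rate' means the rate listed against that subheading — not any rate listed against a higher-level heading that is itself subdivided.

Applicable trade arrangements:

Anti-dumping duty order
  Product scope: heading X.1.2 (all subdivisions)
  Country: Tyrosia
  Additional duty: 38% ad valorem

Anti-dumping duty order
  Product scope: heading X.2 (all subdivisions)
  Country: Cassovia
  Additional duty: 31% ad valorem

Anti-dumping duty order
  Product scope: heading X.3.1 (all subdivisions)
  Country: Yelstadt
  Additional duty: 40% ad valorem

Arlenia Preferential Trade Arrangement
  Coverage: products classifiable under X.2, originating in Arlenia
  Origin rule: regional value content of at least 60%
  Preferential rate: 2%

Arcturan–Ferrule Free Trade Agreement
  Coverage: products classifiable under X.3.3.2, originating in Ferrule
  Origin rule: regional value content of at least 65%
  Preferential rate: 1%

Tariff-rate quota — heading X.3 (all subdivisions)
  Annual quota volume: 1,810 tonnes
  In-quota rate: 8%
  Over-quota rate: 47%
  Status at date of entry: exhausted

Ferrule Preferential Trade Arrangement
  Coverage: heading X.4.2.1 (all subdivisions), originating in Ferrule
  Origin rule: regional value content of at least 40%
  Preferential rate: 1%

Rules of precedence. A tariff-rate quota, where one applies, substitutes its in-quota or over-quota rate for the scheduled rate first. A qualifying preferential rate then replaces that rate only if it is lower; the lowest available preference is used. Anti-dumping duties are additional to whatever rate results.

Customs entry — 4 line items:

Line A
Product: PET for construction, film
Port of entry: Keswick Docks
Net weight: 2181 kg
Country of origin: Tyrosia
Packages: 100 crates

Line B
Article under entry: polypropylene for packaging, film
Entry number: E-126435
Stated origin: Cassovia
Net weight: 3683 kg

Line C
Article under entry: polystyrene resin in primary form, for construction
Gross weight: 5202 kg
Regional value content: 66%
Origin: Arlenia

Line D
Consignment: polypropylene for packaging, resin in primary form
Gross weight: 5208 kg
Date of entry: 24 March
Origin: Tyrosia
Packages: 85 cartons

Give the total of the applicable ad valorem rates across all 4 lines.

44%

Line A: PET → X.1; film → X.1.1; for construction → X.1.1.1. Scheduled 29%. No special measure applies. → 29%.
Line B: polypropylene → X.4; film → X.4.1; for packaging → X.4.1.2. Scheduled 3%. No special measure applies. → 3%.
Line C: polystyrene → X.2; resin in primary form → X.2.4; for construction → X.2.4.3. Scheduled 13%. Arlenia agreement on X.2: RVC ≥ 60% → 2% available; preferential 2%. → 2%.
Line D: polypropylene → X.4; resin in primary form → X.4.3; for packaging → X.4.3.2. Scheduled 10%. No special measure applies. → 10%.
Sum: 29% + 3% + 2% + 10% = 44%.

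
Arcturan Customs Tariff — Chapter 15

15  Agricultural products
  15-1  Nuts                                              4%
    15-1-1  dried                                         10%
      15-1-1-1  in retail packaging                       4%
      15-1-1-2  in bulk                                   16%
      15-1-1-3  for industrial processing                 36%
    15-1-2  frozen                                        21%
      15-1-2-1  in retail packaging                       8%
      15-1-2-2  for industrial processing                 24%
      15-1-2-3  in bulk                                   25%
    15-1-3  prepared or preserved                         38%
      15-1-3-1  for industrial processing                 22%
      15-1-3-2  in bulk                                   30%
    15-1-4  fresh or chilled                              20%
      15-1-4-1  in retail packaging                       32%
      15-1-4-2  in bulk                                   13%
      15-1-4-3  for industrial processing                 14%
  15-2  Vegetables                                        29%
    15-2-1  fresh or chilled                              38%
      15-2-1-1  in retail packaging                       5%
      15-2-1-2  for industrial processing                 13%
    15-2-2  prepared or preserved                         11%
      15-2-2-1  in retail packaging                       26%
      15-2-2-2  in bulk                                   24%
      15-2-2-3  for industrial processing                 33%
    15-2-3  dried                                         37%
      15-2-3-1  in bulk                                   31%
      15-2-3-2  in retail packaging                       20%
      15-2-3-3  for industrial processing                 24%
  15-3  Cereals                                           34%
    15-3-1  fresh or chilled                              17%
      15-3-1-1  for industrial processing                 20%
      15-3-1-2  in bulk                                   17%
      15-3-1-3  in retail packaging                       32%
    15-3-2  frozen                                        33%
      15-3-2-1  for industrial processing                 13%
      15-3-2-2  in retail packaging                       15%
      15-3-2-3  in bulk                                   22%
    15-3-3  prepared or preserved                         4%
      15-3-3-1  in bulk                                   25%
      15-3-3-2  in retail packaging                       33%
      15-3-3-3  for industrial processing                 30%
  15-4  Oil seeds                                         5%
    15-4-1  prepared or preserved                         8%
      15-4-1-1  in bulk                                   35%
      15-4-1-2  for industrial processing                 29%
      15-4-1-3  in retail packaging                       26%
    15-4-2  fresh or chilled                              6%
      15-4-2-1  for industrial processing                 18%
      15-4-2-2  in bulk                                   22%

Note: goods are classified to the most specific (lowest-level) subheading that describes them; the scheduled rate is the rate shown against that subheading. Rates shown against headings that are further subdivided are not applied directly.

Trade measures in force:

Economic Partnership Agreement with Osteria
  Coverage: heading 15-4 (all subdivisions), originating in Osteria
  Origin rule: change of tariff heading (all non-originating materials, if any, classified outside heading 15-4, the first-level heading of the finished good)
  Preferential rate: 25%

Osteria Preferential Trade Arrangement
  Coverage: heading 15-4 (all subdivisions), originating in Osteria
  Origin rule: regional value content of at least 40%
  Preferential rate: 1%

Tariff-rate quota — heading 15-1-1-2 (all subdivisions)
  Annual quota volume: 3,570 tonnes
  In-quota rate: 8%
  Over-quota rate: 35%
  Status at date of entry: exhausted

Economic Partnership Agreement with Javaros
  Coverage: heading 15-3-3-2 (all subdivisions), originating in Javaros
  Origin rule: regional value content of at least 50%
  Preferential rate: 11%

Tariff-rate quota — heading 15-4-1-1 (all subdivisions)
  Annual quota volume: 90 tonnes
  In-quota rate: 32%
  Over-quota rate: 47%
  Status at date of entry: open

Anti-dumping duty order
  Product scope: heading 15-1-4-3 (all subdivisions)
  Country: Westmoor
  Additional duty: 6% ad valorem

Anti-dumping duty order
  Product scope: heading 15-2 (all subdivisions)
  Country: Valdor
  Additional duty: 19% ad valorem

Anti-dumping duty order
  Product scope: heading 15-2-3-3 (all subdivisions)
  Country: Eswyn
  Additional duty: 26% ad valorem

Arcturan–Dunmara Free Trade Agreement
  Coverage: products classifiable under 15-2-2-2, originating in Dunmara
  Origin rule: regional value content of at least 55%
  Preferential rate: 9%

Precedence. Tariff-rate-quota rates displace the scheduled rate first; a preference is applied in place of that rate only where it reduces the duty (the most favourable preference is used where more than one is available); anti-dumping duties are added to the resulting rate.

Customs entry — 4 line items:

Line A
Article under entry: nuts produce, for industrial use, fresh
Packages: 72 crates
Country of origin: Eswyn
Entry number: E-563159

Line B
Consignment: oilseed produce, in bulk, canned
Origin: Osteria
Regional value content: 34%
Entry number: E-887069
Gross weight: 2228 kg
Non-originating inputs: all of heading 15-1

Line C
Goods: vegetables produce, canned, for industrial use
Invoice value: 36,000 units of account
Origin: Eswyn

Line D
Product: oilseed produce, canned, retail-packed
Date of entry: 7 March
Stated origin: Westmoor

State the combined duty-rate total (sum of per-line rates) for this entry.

Line A: nuts → 15-1; fresh → 15-1-4; for industrial use → 15-1-4-3. Scheduled 14%. No special measure applies. → 14%.
Line B: oilseed → 15-4; canned → 15-4-1; in bulk → 15-4-1-1. Scheduled 35%. quota on 15-4-1-1 open → in-quota 32%; Osteria agreement on 15-4: CTH met → 25% available; Osteria agreement on 15-4: RVC < 40%; preferential 25%. → 25%.
Line C: vegetables → 15-2; canned → 15-2-2; for industrial use → 15-2-2-3. Scheduled 33%. No special measure applies. → 33%.
Line D: oilseed → 15-4; canned → 15-4-1; retail-packed → 15-4-1-3. Scheduled 26%. No special measure applies. → 26%.
Sum: 14% + 25% + 33% + 26% = 98%.

98%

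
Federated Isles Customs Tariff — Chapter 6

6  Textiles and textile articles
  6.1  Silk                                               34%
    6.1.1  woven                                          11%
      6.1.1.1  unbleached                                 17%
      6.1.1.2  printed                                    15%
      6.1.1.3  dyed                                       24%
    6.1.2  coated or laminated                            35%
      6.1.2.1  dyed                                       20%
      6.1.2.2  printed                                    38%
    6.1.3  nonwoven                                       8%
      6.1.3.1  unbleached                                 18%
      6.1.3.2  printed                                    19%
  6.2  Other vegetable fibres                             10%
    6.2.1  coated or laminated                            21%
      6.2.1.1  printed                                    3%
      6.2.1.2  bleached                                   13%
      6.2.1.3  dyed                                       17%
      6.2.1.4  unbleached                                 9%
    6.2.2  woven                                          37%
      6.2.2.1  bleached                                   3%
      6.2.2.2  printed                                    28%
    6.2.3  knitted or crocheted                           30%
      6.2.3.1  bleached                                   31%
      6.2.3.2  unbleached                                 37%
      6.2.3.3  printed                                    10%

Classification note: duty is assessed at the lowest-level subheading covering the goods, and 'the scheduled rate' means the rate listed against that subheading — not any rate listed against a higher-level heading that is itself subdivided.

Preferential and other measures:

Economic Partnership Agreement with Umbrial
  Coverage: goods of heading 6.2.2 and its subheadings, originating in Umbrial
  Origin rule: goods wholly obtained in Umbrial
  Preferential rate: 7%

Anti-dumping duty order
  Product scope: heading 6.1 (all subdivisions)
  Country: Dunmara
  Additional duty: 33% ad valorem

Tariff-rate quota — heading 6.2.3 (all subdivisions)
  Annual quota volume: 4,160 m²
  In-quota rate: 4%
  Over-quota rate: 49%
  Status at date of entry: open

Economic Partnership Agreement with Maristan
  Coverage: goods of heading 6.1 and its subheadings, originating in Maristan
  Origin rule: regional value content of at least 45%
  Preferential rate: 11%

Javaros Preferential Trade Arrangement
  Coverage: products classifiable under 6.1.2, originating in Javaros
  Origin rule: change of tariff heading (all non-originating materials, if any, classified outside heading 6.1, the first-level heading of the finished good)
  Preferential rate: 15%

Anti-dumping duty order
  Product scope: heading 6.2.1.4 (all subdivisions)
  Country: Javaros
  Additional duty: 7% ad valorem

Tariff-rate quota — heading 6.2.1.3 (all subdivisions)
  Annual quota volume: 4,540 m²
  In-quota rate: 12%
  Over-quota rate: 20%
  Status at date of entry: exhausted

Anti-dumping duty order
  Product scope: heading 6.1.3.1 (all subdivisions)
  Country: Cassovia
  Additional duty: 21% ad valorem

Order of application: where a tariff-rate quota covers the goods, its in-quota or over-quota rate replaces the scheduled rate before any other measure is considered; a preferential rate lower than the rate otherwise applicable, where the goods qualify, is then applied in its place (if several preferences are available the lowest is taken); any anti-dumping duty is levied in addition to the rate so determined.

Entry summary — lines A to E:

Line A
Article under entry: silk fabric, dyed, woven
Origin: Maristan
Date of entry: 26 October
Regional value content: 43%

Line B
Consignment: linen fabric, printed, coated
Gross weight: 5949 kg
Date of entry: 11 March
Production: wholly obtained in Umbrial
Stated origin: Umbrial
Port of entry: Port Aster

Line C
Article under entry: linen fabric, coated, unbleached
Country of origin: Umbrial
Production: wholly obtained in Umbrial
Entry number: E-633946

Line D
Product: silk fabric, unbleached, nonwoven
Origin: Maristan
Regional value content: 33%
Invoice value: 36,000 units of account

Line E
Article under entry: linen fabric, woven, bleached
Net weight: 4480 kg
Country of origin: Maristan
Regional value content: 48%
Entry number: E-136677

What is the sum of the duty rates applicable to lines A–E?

Line A: silk → 6.1; woven → 6.1.1; dyed → 6.1.1.3. Scheduled 24%. Maristan agreement on 6.1: RVC < 45%. → 24%.
Line B: linen → 6.2; coated → 6.2.1; printed → 6.2.1.1. Scheduled 3%. Umbrial agreement on 6.2.2: 6.2.1.1 not covered. → 3%.
Line C: linen → 6.2; coated → 6.2.1; unbleached → 6.2.1.4. Scheduled 9%. Umbrial agreement on 6.2.2: 6.2.1.4 not covered. → 9%.
Line D: silk → 6.1; nonwoven → 6.1.3; unbleached → 6.1.3.1. Scheduled 18%. Maristan agreement on 6.1: RVC < 45%. → 18%.
Line E: linen → 6.2; woven → 6.2.2; bleached → 6.2.2.1. Scheduled 3%. Maristan agreement on 6.1: 6.2.2.1 not covered. → 3%.
Sum: 24% + 3% + 9% + 18% + 3% = 57%.

57%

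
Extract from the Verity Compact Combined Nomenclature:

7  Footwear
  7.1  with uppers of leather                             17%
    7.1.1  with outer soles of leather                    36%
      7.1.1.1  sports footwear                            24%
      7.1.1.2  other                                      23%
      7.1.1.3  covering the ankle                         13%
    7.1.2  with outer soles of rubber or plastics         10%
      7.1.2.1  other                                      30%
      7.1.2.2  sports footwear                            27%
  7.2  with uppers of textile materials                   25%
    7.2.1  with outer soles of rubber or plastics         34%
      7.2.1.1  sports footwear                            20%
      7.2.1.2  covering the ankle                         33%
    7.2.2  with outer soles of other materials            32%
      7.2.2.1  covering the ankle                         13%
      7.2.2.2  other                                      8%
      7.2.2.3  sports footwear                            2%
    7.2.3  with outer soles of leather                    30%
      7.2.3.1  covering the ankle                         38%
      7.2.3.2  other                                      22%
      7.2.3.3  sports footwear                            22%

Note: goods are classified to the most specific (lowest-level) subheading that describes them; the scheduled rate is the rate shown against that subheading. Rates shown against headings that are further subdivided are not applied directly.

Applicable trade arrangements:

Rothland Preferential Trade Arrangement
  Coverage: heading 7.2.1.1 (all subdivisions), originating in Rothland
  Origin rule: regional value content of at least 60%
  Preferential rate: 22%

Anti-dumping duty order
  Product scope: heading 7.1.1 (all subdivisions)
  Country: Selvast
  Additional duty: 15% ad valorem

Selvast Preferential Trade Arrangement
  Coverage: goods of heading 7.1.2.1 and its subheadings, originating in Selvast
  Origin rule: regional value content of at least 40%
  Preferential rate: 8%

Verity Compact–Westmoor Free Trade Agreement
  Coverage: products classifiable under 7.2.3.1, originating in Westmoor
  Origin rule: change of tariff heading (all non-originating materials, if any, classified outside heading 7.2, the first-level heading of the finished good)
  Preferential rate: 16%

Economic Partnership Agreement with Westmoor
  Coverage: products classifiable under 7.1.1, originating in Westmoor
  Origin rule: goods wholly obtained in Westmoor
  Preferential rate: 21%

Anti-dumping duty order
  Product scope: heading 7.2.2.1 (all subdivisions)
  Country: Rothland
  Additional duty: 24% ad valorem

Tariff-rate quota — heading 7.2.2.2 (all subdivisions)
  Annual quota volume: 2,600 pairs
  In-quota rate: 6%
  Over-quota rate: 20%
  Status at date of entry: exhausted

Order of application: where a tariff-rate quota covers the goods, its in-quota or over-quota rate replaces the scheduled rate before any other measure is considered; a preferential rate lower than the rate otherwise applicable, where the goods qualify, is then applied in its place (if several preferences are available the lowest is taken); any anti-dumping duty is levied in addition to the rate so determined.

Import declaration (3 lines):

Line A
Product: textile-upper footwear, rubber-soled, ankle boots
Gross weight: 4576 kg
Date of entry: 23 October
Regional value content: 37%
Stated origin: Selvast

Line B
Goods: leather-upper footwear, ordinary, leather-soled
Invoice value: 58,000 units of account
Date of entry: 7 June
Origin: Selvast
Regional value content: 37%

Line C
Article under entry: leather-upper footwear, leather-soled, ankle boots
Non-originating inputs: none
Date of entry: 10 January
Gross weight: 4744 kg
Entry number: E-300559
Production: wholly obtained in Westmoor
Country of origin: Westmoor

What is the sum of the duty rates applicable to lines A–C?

Line A: textile-upper → 7.2; rubber-soled → 7.2.1; ankle boots → 7.2.1.2. Scheduled 33%. Selvast agreement on 7.1.2.1: 7.2.1.2 not covered. → 33%.
Line B: leather-upper → 7.1; leather-soled → 7.1.1; ordinary → 7.1.1.2. Scheduled 23%. Selvast agreement on 7.1.2.1: 7.1.1.2 not covered; anti-dumping (Selvast, 7.1.1): +15%; total 23% + 15% = 38%. → 38%.
Line C: leather-upper → 7.1; leather-soled → 7.1.1; ankle boots → 7.1.1.3. Scheduled 13%. Westmoor agreement on 7.2.3.1: 7.1.1.3 not covered; Westmoor agreement on 7.1.1: wholly obtained → 21% available; preference 21% not lower than 13% → no reduction. → 13%.
Sum: 33% + 38% + 13% = 84%.

84%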